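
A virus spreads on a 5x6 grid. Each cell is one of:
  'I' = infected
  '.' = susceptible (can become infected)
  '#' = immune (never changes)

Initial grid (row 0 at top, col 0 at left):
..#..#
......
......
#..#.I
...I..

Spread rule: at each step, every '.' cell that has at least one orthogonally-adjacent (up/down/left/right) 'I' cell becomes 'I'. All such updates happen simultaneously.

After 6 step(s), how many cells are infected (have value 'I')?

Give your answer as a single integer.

Step 0 (initial): 2 infected
Step 1: +5 new -> 7 infected
Step 2: +4 new -> 11 infected
Step 3: +5 new -> 16 infected
Step 4: +4 new -> 20 infected
Step 5: +3 new -> 23 infected
Step 6: +2 new -> 25 infected

Answer: 25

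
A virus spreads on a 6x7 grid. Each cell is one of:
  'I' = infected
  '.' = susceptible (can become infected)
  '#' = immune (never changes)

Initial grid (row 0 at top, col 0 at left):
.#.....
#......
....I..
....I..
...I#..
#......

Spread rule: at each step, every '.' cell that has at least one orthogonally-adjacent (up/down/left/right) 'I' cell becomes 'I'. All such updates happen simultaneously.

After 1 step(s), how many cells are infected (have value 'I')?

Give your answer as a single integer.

Answer: 10

Derivation:
Step 0 (initial): 3 infected
Step 1: +7 new -> 10 infected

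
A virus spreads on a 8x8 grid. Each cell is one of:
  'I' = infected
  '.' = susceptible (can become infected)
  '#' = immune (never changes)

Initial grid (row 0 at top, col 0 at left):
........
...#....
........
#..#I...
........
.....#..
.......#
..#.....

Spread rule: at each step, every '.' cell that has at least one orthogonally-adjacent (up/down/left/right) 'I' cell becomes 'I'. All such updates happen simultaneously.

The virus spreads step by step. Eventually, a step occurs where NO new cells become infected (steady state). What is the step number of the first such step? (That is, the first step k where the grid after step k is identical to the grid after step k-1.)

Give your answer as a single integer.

Answer: 9

Derivation:
Step 0 (initial): 1 infected
Step 1: +3 new -> 4 infected
Step 2: +7 new -> 11 infected
Step 3: +9 new -> 20 infected
Step 4: +14 new -> 34 infected
Step 5: +13 new -> 47 infected
Step 6: +6 new -> 53 infected
Step 7: +4 new -> 57 infected
Step 8: +1 new -> 58 infected
Step 9: +0 new -> 58 infected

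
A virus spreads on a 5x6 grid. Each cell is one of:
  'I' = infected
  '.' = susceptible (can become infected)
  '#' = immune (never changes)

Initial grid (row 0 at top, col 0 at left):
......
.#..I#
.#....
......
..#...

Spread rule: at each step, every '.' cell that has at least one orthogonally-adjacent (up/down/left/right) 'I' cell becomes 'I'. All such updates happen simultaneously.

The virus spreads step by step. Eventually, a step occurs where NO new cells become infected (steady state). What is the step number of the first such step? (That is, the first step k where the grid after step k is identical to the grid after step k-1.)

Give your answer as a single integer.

Step 0 (initial): 1 infected
Step 1: +3 new -> 4 infected
Step 2: +6 new -> 10 infected
Step 3: +5 new -> 15 infected
Step 4: +4 new -> 19 infected
Step 5: +2 new -> 21 infected
Step 6: +3 new -> 24 infected
Step 7: +2 new -> 26 infected
Step 8: +0 new -> 26 infected

Answer: 8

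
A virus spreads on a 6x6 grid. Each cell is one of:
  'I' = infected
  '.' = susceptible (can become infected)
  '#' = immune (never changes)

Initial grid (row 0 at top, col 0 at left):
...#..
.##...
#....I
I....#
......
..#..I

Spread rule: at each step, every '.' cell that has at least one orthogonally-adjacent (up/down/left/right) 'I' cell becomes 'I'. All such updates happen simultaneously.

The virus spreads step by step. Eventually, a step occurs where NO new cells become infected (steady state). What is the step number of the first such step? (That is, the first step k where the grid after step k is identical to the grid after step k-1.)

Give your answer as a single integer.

Answer: 4

Derivation:
Step 0 (initial): 3 infected
Step 1: +6 new -> 9 infected
Step 2: +10 new -> 19 infected
Step 3: +7 new -> 26 infected
Step 4: +0 new -> 26 infected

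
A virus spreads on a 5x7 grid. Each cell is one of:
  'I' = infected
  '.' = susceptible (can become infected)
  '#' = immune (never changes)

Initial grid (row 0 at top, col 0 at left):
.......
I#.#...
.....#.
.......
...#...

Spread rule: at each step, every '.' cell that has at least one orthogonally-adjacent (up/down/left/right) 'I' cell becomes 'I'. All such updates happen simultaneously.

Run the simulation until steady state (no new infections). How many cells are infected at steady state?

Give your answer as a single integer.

Step 0 (initial): 1 infected
Step 1: +2 new -> 3 infected
Step 2: +3 new -> 6 infected
Step 3: +4 new -> 10 infected
Step 4: +5 new -> 15 infected
Step 5: +4 new -> 19 infected
Step 6: +3 new -> 22 infected
Step 7: +4 new -> 26 infected
Step 8: +3 new -> 29 infected
Step 9: +2 new -> 31 infected
Step 10: +0 new -> 31 infected

Answer: 31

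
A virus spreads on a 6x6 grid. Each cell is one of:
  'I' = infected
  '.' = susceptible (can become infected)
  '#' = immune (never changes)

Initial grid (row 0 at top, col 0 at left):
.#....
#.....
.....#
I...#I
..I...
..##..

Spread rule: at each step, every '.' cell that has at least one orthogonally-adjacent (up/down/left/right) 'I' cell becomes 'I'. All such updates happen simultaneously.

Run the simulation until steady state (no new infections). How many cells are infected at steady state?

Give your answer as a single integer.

Step 0 (initial): 3 infected
Step 1: +7 new -> 10 infected
Step 2: +7 new -> 17 infected
Step 3: +4 new -> 21 infected
Step 4: +3 new -> 24 infected
Step 5: +2 new -> 26 infected
Step 6: +2 new -> 28 infected
Step 7: +1 new -> 29 infected
Step 8: +0 new -> 29 infected

Answer: 29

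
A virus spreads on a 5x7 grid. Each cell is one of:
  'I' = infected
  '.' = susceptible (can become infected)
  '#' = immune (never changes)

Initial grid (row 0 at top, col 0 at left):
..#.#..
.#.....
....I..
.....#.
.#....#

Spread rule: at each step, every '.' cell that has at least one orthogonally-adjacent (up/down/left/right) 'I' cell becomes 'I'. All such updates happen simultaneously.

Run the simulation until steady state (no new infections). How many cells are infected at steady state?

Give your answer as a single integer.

Step 0 (initial): 1 infected
Step 1: +4 new -> 5 infected
Step 2: +6 new -> 11 infected
Step 3: +9 new -> 20 infected
Step 4: +4 new -> 24 infected
Step 5: +2 new -> 26 infected
Step 6: +2 new -> 28 infected
Step 7: +1 new -> 29 infected
Step 8: +0 new -> 29 infected

Answer: 29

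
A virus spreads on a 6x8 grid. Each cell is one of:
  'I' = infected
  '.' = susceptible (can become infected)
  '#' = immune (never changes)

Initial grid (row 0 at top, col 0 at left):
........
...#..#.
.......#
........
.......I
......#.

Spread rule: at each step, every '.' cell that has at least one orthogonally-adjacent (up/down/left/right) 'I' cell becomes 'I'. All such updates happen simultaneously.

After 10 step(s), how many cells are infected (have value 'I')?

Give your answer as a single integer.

Step 0 (initial): 1 infected
Step 1: +3 new -> 4 infected
Step 2: +2 new -> 6 infected
Step 3: +4 new -> 10 infected
Step 4: +4 new -> 14 infected
Step 5: +5 new -> 19 infected
Step 6: +6 new -> 25 infected
Step 7: +6 new -> 31 infected
Step 8: +6 new -> 37 infected
Step 9: +4 new -> 41 infected
Step 10: +2 new -> 43 infected

Answer: 43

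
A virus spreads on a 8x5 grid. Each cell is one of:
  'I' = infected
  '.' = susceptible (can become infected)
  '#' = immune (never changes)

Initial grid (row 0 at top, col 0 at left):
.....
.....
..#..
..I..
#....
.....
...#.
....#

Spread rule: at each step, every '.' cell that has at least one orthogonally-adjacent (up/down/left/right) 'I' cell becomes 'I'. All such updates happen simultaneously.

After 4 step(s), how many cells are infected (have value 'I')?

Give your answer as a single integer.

Answer: 28

Derivation:
Step 0 (initial): 1 infected
Step 1: +3 new -> 4 infected
Step 2: +7 new -> 11 infected
Step 3: +8 new -> 19 infected
Step 4: +9 new -> 28 infected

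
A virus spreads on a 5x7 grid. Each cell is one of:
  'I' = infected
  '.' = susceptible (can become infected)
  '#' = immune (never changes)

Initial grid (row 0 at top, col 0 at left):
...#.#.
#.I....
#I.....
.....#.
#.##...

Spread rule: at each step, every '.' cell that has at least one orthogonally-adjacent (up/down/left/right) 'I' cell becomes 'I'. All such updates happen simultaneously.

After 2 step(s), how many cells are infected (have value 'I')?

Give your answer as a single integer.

Step 0 (initial): 2 infected
Step 1: +5 new -> 7 infected
Step 2: +6 new -> 13 infected

Answer: 13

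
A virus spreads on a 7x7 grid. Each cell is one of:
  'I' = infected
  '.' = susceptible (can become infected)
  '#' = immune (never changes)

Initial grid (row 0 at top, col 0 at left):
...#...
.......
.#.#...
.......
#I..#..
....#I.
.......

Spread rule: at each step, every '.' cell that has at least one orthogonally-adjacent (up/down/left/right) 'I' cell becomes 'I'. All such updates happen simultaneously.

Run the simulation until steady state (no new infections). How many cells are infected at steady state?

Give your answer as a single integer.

Step 0 (initial): 2 infected
Step 1: +6 new -> 8 infected
Step 2: +10 new -> 18 infected
Step 3: +10 new -> 28 infected
Step 4: +5 new -> 33 infected
Step 5: +7 new -> 40 infected
Step 6: +3 new -> 43 infected
Step 7: +0 new -> 43 infected

Answer: 43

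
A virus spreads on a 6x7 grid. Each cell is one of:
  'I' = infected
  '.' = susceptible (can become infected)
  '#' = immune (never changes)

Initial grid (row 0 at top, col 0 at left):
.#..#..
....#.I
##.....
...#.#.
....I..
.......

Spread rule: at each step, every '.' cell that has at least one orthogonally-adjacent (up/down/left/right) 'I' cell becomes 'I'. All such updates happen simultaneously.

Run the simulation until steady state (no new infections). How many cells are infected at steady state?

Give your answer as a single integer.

Step 0 (initial): 2 infected
Step 1: +7 new -> 9 infected
Step 2: +8 new -> 17 infected
Step 3: +5 new -> 22 infected
Step 4: +5 new -> 27 infected
Step 5: +4 new -> 31 infected
Step 6: +2 new -> 33 infected
Step 7: +1 new -> 34 infected
Step 8: +1 new -> 35 infected
Step 9: +0 new -> 35 infected

Answer: 35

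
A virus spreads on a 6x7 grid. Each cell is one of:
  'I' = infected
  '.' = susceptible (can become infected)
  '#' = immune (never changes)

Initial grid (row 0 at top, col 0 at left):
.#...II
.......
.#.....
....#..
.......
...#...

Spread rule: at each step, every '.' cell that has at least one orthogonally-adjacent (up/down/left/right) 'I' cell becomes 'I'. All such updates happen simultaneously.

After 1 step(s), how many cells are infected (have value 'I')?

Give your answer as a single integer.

Answer: 5

Derivation:
Step 0 (initial): 2 infected
Step 1: +3 new -> 5 infected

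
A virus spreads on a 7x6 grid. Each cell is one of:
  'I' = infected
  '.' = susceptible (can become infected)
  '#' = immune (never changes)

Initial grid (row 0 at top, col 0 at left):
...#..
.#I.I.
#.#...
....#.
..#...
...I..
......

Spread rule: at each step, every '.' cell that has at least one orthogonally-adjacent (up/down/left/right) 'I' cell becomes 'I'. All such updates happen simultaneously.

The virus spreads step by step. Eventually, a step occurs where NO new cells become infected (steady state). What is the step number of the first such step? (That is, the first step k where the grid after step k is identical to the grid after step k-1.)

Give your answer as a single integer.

Step 0 (initial): 3 infected
Step 1: +9 new -> 12 infected
Step 2: +10 new -> 22 infected
Step 3: +8 new -> 30 infected
Step 4: +4 new -> 34 infected
Step 5: +2 new -> 36 infected
Step 6: +0 new -> 36 infected

Answer: 6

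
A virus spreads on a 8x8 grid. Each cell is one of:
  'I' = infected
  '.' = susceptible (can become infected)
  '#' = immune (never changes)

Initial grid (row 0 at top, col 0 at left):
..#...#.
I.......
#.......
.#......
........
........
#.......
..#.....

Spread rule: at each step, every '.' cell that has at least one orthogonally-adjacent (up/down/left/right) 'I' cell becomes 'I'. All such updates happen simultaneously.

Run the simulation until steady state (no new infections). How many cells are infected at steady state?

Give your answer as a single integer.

Answer: 58

Derivation:
Step 0 (initial): 1 infected
Step 1: +2 new -> 3 infected
Step 2: +3 new -> 6 infected
Step 3: +2 new -> 8 infected
Step 4: +4 new -> 12 infected
Step 5: +5 new -> 17 infected
Step 6: +7 new -> 24 infected
Step 7: +8 new -> 32 infected
Step 8: +9 new -> 41 infected
Step 9: +6 new -> 47 infected
Step 10: +5 new -> 52 infected
Step 11: +3 new -> 55 infected
Step 12: +2 new -> 57 infected
Step 13: +1 new -> 58 infected
Step 14: +0 new -> 58 infected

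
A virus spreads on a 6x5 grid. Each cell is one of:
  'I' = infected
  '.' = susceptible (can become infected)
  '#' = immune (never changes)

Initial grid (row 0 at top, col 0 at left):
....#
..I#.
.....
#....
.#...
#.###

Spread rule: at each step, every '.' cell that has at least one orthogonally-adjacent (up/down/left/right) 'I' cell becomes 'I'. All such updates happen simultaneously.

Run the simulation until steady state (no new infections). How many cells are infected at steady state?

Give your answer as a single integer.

Answer: 20

Derivation:
Step 0 (initial): 1 infected
Step 1: +3 new -> 4 infected
Step 2: +6 new -> 10 infected
Step 3: +6 new -> 16 infected
Step 4: +3 new -> 19 infected
Step 5: +1 new -> 20 infected
Step 6: +0 new -> 20 infected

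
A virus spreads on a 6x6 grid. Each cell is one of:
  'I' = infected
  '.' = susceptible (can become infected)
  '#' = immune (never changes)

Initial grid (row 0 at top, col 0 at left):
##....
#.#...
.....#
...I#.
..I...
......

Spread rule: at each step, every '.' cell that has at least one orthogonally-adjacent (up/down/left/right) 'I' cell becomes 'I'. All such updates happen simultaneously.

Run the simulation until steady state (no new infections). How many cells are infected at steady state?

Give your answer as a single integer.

Step 0 (initial): 2 infected
Step 1: +5 new -> 7 infected
Step 2: +8 new -> 15 infected
Step 3: +7 new -> 22 infected
Step 4: +7 new -> 29 infected
Step 5: +1 new -> 30 infected
Step 6: +0 new -> 30 infected

Answer: 30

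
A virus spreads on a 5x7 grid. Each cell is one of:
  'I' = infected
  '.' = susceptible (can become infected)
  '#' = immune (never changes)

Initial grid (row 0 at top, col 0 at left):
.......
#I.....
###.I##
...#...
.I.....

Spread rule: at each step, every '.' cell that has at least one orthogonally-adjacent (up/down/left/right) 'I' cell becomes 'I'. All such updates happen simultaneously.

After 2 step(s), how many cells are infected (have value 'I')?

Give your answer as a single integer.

Answer: 21

Derivation:
Step 0 (initial): 3 infected
Step 1: +8 new -> 11 infected
Step 2: +10 new -> 21 infected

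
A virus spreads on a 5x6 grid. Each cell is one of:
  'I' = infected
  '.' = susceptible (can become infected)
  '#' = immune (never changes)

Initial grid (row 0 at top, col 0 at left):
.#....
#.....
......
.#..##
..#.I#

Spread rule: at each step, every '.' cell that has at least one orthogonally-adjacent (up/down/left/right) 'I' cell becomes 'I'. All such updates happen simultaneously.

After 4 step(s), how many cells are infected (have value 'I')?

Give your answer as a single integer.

Step 0 (initial): 1 infected
Step 1: +1 new -> 2 infected
Step 2: +1 new -> 3 infected
Step 3: +2 new -> 5 infected
Step 4: +3 new -> 8 infected

Answer: 8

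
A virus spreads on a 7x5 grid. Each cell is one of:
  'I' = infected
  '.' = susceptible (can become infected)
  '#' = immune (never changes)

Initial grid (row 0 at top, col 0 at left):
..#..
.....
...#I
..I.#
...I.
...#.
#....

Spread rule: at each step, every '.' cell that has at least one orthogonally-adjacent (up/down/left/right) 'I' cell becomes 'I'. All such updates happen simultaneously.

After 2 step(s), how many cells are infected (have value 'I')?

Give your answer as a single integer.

Step 0 (initial): 3 infected
Step 1: +6 new -> 9 infected
Step 2: +8 new -> 17 infected

Answer: 17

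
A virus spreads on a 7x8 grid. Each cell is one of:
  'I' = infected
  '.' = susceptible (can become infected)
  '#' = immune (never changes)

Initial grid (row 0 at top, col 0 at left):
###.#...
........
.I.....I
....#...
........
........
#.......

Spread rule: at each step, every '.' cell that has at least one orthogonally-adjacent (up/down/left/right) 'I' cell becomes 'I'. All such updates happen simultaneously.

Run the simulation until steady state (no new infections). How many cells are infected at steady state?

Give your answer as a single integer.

Step 0 (initial): 2 infected
Step 1: +7 new -> 9 infected
Step 2: +11 new -> 20 infected
Step 3: +11 new -> 31 infected
Step 4: +10 new -> 41 infected
Step 5: +5 new -> 46 infected
Step 6: +3 new -> 49 infected
Step 7: +1 new -> 50 infected
Step 8: +0 new -> 50 infected

Answer: 50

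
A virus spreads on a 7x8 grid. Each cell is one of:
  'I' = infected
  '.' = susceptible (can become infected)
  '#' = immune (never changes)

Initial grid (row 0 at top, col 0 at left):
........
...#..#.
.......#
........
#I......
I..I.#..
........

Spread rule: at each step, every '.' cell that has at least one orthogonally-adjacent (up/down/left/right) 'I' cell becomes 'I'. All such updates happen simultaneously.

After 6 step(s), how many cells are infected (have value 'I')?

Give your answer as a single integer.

Step 0 (initial): 3 infected
Step 1: +8 new -> 11 infected
Step 2: +8 new -> 19 infected
Step 3: +7 new -> 26 infected
Step 4: +7 new -> 33 infected
Step 5: +8 new -> 41 infected
Step 6: +6 new -> 47 infected

Answer: 47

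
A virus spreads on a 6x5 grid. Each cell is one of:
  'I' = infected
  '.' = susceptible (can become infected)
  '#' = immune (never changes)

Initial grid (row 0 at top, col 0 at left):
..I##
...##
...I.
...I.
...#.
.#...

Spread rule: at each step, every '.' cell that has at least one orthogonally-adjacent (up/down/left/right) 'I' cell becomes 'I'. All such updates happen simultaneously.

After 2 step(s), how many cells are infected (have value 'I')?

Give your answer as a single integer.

Answer: 15

Derivation:
Step 0 (initial): 3 infected
Step 1: +6 new -> 9 infected
Step 2: +6 new -> 15 infected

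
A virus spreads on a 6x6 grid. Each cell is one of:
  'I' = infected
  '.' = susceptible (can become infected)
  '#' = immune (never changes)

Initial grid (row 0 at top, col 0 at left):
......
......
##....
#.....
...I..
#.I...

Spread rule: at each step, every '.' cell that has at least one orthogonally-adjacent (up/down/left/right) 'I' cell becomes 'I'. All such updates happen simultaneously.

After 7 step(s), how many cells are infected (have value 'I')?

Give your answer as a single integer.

Step 0 (initial): 2 infected
Step 1: +5 new -> 7 infected
Step 2: +6 new -> 13 infected
Step 3: +7 new -> 20 infected
Step 4: +4 new -> 24 infected
Step 5: +4 new -> 28 infected
Step 6: +3 new -> 31 infected
Step 7: +1 new -> 32 infected

Answer: 32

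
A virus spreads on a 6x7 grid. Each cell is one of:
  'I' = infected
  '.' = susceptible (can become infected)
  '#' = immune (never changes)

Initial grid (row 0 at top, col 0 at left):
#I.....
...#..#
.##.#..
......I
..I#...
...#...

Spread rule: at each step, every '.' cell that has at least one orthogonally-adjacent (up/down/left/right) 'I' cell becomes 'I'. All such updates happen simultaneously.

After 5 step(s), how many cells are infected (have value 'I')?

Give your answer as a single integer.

Step 0 (initial): 3 infected
Step 1: +8 new -> 11 infected
Step 2: +11 new -> 22 infected
Step 3: +8 new -> 30 infected
Step 4: +3 new -> 33 infected
Step 5: +1 new -> 34 infected

Answer: 34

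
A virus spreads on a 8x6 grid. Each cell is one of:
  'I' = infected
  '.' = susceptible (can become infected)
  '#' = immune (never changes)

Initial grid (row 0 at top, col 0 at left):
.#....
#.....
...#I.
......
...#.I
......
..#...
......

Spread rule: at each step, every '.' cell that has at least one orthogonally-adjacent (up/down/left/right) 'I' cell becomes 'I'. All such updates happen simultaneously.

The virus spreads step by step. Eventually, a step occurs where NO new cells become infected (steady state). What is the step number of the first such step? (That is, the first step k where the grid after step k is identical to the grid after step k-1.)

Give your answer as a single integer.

Step 0 (initial): 2 infected
Step 1: +6 new -> 8 infected
Step 2: +6 new -> 14 infected
Step 3: +7 new -> 21 infected
Step 4: +8 new -> 29 infected
Step 5: +5 new -> 34 infected
Step 6: +5 new -> 39 infected
Step 7: +2 new -> 41 infected
Step 8: +1 new -> 42 infected
Step 9: +0 new -> 42 infected

Answer: 9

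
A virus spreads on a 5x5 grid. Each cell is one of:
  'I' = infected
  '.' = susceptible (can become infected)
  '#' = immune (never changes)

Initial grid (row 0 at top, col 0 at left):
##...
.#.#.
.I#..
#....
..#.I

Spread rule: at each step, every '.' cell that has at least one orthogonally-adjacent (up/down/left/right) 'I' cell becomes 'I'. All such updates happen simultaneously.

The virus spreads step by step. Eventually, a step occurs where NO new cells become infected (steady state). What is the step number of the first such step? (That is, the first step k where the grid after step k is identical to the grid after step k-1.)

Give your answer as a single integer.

Answer: 8

Derivation:
Step 0 (initial): 2 infected
Step 1: +4 new -> 6 infected
Step 2: +5 new -> 11 infected
Step 3: +3 new -> 14 infected
Step 4: +1 new -> 15 infected
Step 5: +1 new -> 16 infected
Step 6: +1 new -> 17 infected
Step 7: +1 new -> 18 infected
Step 8: +0 new -> 18 infected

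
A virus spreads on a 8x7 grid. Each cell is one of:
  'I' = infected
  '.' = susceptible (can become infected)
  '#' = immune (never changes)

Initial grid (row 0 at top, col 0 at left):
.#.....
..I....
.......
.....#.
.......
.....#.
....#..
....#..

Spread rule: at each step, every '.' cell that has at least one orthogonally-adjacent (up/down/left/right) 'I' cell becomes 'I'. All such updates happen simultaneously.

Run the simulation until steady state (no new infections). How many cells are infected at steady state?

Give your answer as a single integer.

Step 0 (initial): 1 infected
Step 1: +4 new -> 5 infected
Step 2: +6 new -> 11 infected
Step 3: +8 new -> 19 infected
Step 4: +8 new -> 27 infected
Step 5: +7 new -> 34 infected
Step 6: +7 new -> 41 infected
Step 7: +4 new -> 45 infected
Step 8: +2 new -> 47 infected
Step 9: +1 new -> 48 infected
Step 10: +2 new -> 50 infected
Step 11: +1 new -> 51 infected
Step 12: +0 new -> 51 infected

Answer: 51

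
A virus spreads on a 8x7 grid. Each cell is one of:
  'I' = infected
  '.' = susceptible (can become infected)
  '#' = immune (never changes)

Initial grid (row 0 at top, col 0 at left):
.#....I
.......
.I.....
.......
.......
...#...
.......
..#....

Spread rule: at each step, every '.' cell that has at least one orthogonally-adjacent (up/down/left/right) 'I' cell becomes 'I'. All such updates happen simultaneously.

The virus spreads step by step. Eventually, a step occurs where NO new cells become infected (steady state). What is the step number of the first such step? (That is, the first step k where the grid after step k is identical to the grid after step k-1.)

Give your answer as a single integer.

Step 0 (initial): 2 infected
Step 1: +6 new -> 8 infected
Step 2: +9 new -> 17 infected
Step 3: +12 new -> 29 infected
Step 4: +7 new -> 36 infected
Step 5: +6 new -> 42 infected
Step 6: +5 new -> 47 infected
Step 7: +4 new -> 51 infected
Step 8: +2 new -> 53 infected
Step 9: +0 new -> 53 infected

Answer: 9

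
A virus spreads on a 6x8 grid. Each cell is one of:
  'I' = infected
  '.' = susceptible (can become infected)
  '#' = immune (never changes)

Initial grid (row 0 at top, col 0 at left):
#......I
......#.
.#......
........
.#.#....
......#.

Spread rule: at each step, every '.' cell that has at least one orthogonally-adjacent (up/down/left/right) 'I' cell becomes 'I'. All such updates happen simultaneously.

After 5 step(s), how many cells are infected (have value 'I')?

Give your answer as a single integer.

Step 0 (initial): 1 infected
Step 1: +2 new -> 3 infected
Step 2: +2 new -> 5 infected
Step 3: +4 new -> 9 infected
Step 4: +5 new -> 14 infected
Step 5: +6 new -> 20 infected

Answer: 20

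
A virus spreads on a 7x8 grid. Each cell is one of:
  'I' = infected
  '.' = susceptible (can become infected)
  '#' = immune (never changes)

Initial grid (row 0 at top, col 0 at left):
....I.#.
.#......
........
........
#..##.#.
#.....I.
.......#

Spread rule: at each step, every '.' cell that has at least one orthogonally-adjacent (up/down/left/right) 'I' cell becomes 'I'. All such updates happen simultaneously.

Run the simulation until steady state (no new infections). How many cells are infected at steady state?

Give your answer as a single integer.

Answer: 48

Derivation:
Step 0 (initial): 2 infected
Step 1: +6 new -> 8 infected
Step 2: +8 new -> 16 infected
Step 3: +10 new -> 26 infected
Step 4: +9 new -> 35 infected
Step 5: +7 new -> 42 infected
Step 6: +4 new -> 46 infected
Step 7: +2 new -> 48 infected
Step 8: +0 new -> 48 infected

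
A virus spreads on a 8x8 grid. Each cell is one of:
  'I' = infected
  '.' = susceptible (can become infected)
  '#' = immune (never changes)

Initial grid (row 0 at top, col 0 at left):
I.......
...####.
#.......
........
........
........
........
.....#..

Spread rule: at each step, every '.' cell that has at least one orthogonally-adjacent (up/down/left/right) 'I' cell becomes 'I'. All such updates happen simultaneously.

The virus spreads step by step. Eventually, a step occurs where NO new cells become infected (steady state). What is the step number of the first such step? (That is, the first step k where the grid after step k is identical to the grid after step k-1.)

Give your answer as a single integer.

Step 0 (initial): 1 infected
Step 1: +2 new -> 3 infected
Step 2: +2 new -> 5 infected
Step 3: +3 new -> 8 infected
Step 4: +3 new -> 11 infected
Step 5: +5 new -> 16 infected
Step 6: +6 new -> 22 infected
Step 7: +7 new -> 29 infected
Step 8: +8 new -> 37 infected
Step 9: +7 new -> 44 infected
Step 10: +5 new -> 49 infected
Step 11: +4 new -> 53 infected
Step 12: +2 new -> 55 infected
Step 13: +2 new -> 57 infected
Step 14: +1 new -> 58 infected
Step 15: +0 new -> 58 infected

Answer: 15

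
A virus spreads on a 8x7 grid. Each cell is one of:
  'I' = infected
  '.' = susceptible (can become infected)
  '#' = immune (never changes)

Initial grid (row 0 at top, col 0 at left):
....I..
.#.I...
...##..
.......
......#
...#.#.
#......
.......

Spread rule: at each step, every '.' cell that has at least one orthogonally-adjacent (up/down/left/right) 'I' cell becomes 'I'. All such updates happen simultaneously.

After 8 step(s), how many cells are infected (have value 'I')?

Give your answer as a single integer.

Answer: 42

Derivation:
Step 0 (initial): 2 infected
Step 1: +4 new -> 6 infected
Step 2: +4 new -> 10 infected
Step 3: +5 new -> 15 infected
Step 4: +7 new -> 22 infected
Step 5: +8 new -> 30 infected
Step 6: +4 new -> 34 infected
Step 7: +5 new -> 39 infected
Step 8: +3 new -> 42 infected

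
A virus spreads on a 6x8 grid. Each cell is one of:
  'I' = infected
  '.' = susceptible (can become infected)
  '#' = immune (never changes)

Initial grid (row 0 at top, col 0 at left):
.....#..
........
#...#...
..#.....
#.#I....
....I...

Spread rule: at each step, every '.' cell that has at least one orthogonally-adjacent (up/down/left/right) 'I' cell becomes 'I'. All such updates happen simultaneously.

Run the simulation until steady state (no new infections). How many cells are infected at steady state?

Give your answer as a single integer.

Step 0 (initial): 2 infected
Step 1: +4 new -> 6 infected
Step 2: +5 new -> 11 infected
Step 3: +6 new -> 17 infected
Step 4: +9 new -> 26 infected
Step 5: +7 new -> 33 infected
Step 6: +5 new -> 38 infected
Step 7: +3 new -> 41 infected
Step 8: +1 new -> 42 infected
Step 9: +0 new -> 42 infected

Answer: 42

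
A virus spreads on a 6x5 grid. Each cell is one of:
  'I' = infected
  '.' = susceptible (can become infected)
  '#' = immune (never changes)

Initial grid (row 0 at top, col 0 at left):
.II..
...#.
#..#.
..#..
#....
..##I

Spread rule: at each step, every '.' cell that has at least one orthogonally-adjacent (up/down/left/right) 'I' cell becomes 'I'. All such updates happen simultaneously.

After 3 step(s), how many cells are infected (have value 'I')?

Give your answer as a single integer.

Answer: 19

Derivation:
Step 0 (initial): 3 infected
Step 1: +5 new -> 8 infected
Step 2: +6 new -> 14 infected
Step 3: +5 new -> 19 infected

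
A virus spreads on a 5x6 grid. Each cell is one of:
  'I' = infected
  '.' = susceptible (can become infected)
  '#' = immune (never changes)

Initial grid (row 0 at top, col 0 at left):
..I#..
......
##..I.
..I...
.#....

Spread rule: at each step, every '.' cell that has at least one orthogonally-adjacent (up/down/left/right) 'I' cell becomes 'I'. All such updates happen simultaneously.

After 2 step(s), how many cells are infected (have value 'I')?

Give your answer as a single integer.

Step 0 (initial): 3 infected
Step 1: +10 new -> 13 infected
Step 2: +9 new -> 22 infected

Answer: 22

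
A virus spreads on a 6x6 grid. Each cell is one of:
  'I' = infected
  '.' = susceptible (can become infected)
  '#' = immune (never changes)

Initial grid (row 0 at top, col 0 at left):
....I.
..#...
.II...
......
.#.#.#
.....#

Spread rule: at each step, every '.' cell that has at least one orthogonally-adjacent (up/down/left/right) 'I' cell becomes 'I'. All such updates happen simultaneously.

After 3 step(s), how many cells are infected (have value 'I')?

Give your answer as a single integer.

Step 0 (initial): 3 infected
Step 1: +8 new -> 11 infected
Step 2: +9 new -> 20 infected
Step 3: +5 new -> 25 infected

Answer: 25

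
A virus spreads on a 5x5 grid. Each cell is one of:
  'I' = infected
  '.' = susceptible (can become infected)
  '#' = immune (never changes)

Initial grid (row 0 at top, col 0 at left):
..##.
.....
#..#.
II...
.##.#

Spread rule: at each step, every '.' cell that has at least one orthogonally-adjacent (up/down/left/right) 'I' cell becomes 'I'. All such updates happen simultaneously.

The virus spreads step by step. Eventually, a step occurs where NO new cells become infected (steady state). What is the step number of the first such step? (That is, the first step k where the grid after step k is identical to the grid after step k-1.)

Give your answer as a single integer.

Answer: 7

Derivation:
Step 0 (initial): 2 infected
Step 1: +3 new -> 5 infected
Step 2: +3 new -> 8 infected
Step 3: +5 new -> 13 infected
Step 4: +3 new -> 16 infected
Step 5: +1 new -> 17 infected
Step 6: +1 new -> 18 infected
Step 7: +0 new -> 18 infected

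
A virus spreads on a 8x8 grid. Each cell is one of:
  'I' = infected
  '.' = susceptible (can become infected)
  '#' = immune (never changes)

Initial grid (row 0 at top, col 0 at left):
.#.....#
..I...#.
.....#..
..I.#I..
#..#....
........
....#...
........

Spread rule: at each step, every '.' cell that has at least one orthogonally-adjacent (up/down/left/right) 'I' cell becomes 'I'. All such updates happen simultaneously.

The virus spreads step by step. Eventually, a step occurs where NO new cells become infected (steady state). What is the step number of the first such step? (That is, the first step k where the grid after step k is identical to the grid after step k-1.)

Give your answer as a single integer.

Step 0 (initial): 3 infected
Step 1: +9 new -> 12 infected
Step 2: +13 new -> 25 infected
Step 3: +13 new -> 38 infected
Step 4: +9 new -> 47 infected
Step 5: +7 new -> 54 infected
Step 6: +2 new -> 56 infected
Step 7: +0 new -> 56 infected

Answer: 7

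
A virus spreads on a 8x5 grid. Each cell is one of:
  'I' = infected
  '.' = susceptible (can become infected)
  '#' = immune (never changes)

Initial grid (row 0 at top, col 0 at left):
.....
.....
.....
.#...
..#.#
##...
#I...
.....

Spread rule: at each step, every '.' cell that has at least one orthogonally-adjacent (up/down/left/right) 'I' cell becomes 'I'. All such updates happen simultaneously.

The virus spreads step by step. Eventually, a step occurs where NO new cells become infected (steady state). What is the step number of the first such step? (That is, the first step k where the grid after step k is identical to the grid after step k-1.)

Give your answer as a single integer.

Step 0 (initial): 1 infected
Step 1: +2 new -> 3 infected
Step 2: +4 new -> 7 infected
Step 3: +3 new -> 10 infected
Step 4: +3 new -> 13 infected
Step 5: +1 new -> 14 infected
Step 6: +3 new -> 17 infected
Step 7: +3 new -> 20 infected
Step 8: +4 new -> 24 infected
Step 9: +4 new -> 28 infected
Step 10: +3 new -> 31 infected
Step 11: +2 new -> 33 infected
Step 12: +1 new -> 34 infected
Step 13: +0 new -> 34 infected

Answer: 13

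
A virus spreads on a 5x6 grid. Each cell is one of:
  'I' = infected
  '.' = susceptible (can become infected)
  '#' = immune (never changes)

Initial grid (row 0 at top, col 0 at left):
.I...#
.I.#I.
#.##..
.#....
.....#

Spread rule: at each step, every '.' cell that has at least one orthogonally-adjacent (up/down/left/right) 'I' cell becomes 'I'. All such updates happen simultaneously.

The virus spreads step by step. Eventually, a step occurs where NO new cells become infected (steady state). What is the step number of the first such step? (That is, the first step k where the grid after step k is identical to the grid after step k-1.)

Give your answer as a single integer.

Step 0 (initial): 3 infected
Step 1: +8 new -> 11 infected
Step 2: +3 new -> 14 infected
Step 3: +3 new -> 17 infected
Step 4: +2 new -> 19 infected
Step 5: +1 new -> 20 infected
Step 6: +1 new -> 21 infected
Step 7: +1 new -> 22 infected
Step 8: +1 new -> 23 infected
Step 9: +0 new -> 23 infected

Answer: 9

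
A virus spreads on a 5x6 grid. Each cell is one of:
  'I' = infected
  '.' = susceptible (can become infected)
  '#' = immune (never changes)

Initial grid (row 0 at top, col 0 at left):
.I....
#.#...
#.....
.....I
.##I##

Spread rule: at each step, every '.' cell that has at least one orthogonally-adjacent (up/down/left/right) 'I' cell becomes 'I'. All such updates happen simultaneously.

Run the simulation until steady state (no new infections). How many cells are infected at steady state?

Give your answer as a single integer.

Step 0 (initial): 3 infected
Step 1: +6 new -> 9 infected
Step 2: +6 new -> 15 infected
Step 3: +6 new -> 21 infected
Step 4: +1 new -> 22 infected
Step 5: +1 new -> 23 infected
Step 6: +0 new -> 23 infected

Answer: 23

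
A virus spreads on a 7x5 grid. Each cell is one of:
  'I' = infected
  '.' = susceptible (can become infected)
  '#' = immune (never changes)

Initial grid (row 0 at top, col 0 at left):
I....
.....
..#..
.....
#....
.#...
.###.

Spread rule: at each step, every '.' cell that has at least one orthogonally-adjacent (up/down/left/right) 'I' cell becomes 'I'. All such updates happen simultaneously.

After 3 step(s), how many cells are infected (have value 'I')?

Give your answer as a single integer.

Step 0 (initial): 1 infected
Step 1: +2 new -> 3 infected
Step 2: +3 new -> 6 infected
Step 3: +4 new -> 10 infected

Answer: 10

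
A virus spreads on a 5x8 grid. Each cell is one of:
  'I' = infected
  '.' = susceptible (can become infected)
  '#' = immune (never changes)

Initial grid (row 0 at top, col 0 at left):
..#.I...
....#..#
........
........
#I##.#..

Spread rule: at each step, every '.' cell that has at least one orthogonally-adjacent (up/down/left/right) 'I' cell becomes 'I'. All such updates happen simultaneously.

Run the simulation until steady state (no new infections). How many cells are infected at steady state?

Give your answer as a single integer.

Answer: 33

Derivation:
Step 0 (initial): 2 infected
Step 1: +3 new -> 5 infected
Step 2: +6 new -> 11 infected
Step 3: +9 new -> 20 infected
Step 4: +6 new -> 26 infected
Step 5: +4 new -> 30 infected
Step 6: +2 new -> 32 infected
Step 7: +1 new -> 33 infected
Step 8: +0 new -> 33 infected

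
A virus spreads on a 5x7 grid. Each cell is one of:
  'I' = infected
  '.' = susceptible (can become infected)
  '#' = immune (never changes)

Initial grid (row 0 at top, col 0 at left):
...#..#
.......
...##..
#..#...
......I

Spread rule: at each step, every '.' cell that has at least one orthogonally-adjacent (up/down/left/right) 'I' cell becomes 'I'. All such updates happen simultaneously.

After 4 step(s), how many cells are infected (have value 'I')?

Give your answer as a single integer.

Step 0 (initial): 1 infected
Step 1: +2 new -> 3 infected
Step 2: +3 new -> 6 infected
Step 3: +4 new -> 10 infected
Step 4: +2 new -> 12 infected

Answer: 12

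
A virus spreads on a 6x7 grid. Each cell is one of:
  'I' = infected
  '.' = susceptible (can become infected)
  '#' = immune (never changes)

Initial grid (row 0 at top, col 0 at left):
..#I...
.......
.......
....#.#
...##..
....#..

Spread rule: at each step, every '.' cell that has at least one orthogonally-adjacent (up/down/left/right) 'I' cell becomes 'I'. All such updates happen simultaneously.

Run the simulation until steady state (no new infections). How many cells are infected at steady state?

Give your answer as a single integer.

Step 0 (initial): 1 infected
Step 1: +2 new -> 3 infected
Step 2: +4 new -> 7 infected
Step 3: +6 new -> 13 infected
Step 4: +6 new -> 19 infected
Step 5: +6 new -> 25 infected
Step 6: +4 new -> 29 infected
Step 7: +5 new -> 34 infected
Step 8: +2 new -> 36 infected
Step 9: +0 new -> 36 infected

Answer: 36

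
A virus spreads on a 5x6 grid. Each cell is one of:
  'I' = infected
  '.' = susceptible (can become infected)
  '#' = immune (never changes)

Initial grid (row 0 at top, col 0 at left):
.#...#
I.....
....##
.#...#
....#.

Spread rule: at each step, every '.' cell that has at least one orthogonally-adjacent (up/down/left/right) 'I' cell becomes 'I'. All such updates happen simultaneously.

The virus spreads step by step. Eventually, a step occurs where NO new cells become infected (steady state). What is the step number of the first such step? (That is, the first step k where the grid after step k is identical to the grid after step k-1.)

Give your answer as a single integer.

Answer: 7

Derivation:
Step 0 (initial): 1 infected
Step 1: +3 new -> 4 infected
Step 2: +3 new -> 7 infected
Step 3: +4 new -> 11 infected
Step 4: +5 new -> 16 infected
Step 5: +4 new -> 20 infected
Step 6: +2 new -> 22 infected
Step 7: +0 new -> 22 infected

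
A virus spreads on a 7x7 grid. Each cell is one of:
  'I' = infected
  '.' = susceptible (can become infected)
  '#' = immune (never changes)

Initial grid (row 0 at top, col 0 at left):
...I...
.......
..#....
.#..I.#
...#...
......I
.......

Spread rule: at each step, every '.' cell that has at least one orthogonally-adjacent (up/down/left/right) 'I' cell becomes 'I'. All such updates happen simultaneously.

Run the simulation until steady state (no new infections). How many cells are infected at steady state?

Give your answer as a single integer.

Answer: 45

Derivation:
Step 0 (initial): 3 infected
Step 1: +10 new -> 13 infected
Step 2: +10 new -> 23 infected
Step 3: +8 new -> 31 infected
Step 4: +6 new -> 37 infected
Step 5: +4 new -> 41 infected
Step 6: +3 new -> 44 infected
Step 7: +1 new -> 45 infected
Step 8: +0 new -> 45 infected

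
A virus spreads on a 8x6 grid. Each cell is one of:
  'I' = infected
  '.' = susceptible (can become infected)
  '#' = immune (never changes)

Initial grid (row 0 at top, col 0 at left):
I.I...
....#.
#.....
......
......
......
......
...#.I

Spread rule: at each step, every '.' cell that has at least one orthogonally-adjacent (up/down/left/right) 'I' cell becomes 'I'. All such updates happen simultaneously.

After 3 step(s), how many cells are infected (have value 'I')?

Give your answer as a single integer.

Answer: 22

Derivation:
Step 0 (initial): 3 infected
Step 1: +6 new -> 9 infected
Step 2: +6 new -> 15 infected
Step 3: +7 new -> 22 infected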